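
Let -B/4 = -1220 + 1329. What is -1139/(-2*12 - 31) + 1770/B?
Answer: 199627/11990 ≈ 16.649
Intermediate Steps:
B = -436 (B = -4*(-1220 + 1329) = -4*109 = -436)
-1139/(-2*12 - 31) + 1770/B = -1139/(-2*12 - 31) + 1770/(-436) = -1139/(-24 - 31) + 1770*(-1/436) = -1139/(-55) - 885/218 = -1139*(-1/55) - 885/218 = 1139/55 - 885/218 = 199627/11990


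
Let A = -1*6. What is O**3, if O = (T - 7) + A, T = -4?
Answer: -4913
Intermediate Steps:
A = -6
O = -17 (O = (-4 - 7) - 6 = -11 - 6 = -17)
O**3 = (-17)**3 = -4913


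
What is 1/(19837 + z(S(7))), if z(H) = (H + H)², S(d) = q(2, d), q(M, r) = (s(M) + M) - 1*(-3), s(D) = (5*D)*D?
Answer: 1/22337 ≈ 4.4769e-5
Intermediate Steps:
s(D) = 5*D²
q(M, r) = 3 + M + 5*M² (q(M, r) = (5*M² + M) - 1*(-3) = (M + 5*M²) + 3 = 3 + M + 5*M²)
S(d) = 25 (S(d) = 3 + 2 + 5*2² = 3 + 2 + 5*4 = 3 + 2 + 20 = 25)
z(H) = 4*H² (z(H) = (2*H)² = 4*H²)
1/(19837 + z(S(7))) = 1/(19837 + 4*25²) = 1/(19837 + 4*625) = 1/(19837 + 2500) = 1/22337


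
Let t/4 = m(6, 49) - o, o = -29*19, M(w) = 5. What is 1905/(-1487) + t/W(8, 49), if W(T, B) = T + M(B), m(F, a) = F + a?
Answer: 3579723/19331 ≈ 185.18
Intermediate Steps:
o = -551
t = 2424 (t = 4*((6 + 49) - 1*(-551)) = 4*(55 + 551) = 4*606 = 2424)
W(T, B) = 5 + T (W(T, B) = T + 5 = 5 + T)
1905/(-1487) + t/W(8, 49) = 1905/(-1487) + 2424/(5 + 8) = 1905*(-1/1487) + 2424/13 = -1905/1487 + 2424*(1/13) = -1905/1487 + 2424/13 = 3579723/19331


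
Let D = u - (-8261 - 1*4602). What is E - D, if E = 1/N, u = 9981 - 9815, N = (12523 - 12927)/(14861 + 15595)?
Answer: -1323543/101 ≈ -13104.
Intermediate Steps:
N = -101/7614 (N = -404/30456 = -404*1/30456 = -101/7614 ≈ -0.013265)
u = 166
D = 13029 (D = 166 - (-8261 - 1*4602) = 166 - (-8261 - 4602) = 166 - 1*(-12863) = 166 + 12863 = 13029)
E = -7614/101 (E = 1/(-101/7614) = -7614/101 ≈ -75.386)
E - D = -7614/101 - 1*13029 = -7614/101 - 13029 = -1323543/101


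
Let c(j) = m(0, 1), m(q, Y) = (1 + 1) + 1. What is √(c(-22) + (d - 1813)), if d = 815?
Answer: I*√995 ≈ 31.544*I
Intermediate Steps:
m(q, Y) = 3 (m(q, Y) = 2 + 1 = 3)
c(j) = 3
√(c(-22) + (d - 1813)) = √(3 + (815 - 1813)) = √(3 - 998) = √(-995) = I*√995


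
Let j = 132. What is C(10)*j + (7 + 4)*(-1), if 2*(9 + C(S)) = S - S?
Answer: -1199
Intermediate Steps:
C(S) = -9 (C(S) = -9 + (S - S)/2 = -9 + (1/2)*0 = -9 + 0 = -9)
C(10)*j + (7 + 4)*(-1) = -9*132 + (7 + 4)*(-1) = -1188 + 11*(-1) = -1188 - 11 = -1199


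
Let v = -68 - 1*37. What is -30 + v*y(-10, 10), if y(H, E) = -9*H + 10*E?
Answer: -19980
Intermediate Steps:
v = -105 (v = -68 - 37 = -105)
-30 + v*y(-10, 10) = -30 - 105*(-9*(-10) + 10*10) = -30 - 105*(90 + 100) = -30 - 105*190 = -30 - 19950 = -19980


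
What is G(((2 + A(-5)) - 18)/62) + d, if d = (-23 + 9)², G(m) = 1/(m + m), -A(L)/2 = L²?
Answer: 12905/66 ≈ 195.53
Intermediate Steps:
A(L) = -2*L²
G(m) = 1/(2*m)
d = 196 (d = (-14)² = 196)
G(((2 + A(-5)) - 18)/62) + d = 1/(2*((((2 - 2*(-5)²) - 18)/62))) + 196 = 1/(2*((((2 - 2*25) - 18)*(1/62)))) + 196 = 1/(2*((((2 - 50) - 18)*(1/62)))) + 196 = 1/(2*(((-48 - 18)*(1/62)))) + 196 = 1/(2*((-66*1/62))) + 196 = 1/(2*(-33/31)) + 196 = (½)*(-31/33) + 196 = -31/66 + 196 = 12905/66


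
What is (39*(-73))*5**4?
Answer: -1779375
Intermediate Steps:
(39*(-73))*5**4 = -2847*625 = -1779375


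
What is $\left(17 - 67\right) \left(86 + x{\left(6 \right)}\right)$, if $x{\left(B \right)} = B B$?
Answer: $-6100$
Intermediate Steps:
$x{\left(B \right)} = B^{2}$
$\left(17 - 67\right) \left(86 + x{\left(6 \right)}\right) = \left(17 - 67\right) \left(86 + 6^{2}\right) = - 50 \left(86 + 36\right) = \left(-50\right) 122 = -6100$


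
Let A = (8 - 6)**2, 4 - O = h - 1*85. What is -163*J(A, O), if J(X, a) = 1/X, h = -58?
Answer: -163/4 ≈ -40.750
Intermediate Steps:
O = 147 (O = 4 - (-58 - 1*85) = 4 - (-58 - 85) = 4 - 1*(-143) = 4 + 143 = 147)
A = 4 (A = 2**2 = 4)
-163*J(A, O) = -163/4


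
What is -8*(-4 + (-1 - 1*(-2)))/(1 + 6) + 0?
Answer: 24/7 ≈ 3.4286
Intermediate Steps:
-8*(-4 + (-1 - 1*(-2)))/(1 + 6) + 0 = -8*(-4 + (-1 + 2))/7 + 0 = -8*(-4 + 1)/7 + 0 = -(-24)/7 + 0 = -8*(-3/7) + 0 = 24/7 + 0 = 24/7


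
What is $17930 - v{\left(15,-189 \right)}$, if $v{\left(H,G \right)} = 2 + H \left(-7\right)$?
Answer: $18033$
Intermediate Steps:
$v{\left(H,G \right)} = 2 - 7 H$
$17930 - v{\left(15,-189 \right)} = 17930 - \left(2 - 105\right) = 17930 - -103 = 17930 + 103 = 18033$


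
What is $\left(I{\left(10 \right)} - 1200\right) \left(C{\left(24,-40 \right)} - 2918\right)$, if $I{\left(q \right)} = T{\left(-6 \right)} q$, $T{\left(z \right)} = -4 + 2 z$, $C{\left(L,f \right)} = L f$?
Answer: $5274080$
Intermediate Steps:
$I{\left(q \right)} = - 16 q$ ($I{\left(q \right)} = \left(-4 + 2 \left(-6\right)\right) q = \left(-4 - 12\right) q = - 16 q$)
$\left(I{\left(10 \right)} - 1200\right) \left(C{\left(24,-40 \right)} - 2918\right) = \left(\left(-16\right) 10 - 1200\right) \left(24 \left(-40\right) - 2918\right) = \left(-160 - 1200\right) \left(-960 - 2918\right) = \left(-1360\right) \left(-3878\right) = 5274080$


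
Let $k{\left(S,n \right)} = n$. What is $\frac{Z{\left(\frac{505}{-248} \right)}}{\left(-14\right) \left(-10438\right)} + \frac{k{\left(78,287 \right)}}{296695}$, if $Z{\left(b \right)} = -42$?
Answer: $\frac{300803}{442414630} \approx 0.00067991$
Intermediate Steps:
$\frac{Z{\left(\frac{505}{-248} \right)}}{\left(-14\right) \left(-10438\right)} + \frac{k{\left(78,287 \right)}}{296695} = - \frac{42}{\left(-14\right) \left(-10438\right)} + \frac{287}{296695} = - \frac{42}{146132} + 287 \cdot \frac{1}{296695} = \left(-42\right) \frac{1}{146132} + \frac{41}{42385} = - \frac{3}{10438} + \frac{41}{42385} = \frac{300803}{442414630}$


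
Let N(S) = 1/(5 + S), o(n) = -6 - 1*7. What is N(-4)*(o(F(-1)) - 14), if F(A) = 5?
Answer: -27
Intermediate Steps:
o(n) = -13 (o(n) = -6 - 7 = -13)
N(-4)*(o(F(-1)) - 14) = (-13 - 14)/(5 - 4) = -27/1 = 1*(-27) = -27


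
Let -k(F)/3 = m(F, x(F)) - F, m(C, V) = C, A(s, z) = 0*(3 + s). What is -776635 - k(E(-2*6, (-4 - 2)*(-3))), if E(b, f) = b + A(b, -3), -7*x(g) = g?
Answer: -776635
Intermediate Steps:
A(s, z) = 0
x(g) = -g/7
E(b, f) = b (E(b, f) = b + 0 = b)
k(F) = 0 (k(F) = -3*(F - F) = -3*0 = 0)
-776635 - k(E(-2*6, (-4 - 2)*(-3))) = -776635 - 1*0 = -776635 + 0 = -776635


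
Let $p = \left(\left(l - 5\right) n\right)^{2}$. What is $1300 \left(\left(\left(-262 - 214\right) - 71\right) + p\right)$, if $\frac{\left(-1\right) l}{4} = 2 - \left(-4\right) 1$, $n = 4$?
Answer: $16781700$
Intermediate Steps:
$l = -24$ ($l = - 4 \left(2 - \left(-4\right) 1\right) = - 4 \left(2 - -4\right) = - 4 \left(2 + 4\right) = \left(-4\right) 6 = -24$)
$p = 13456$ ($p = \left(\left(-24 - 5\right) 4\right)^{2} = \left(\left(-29\right) 4\right)^{2} = \left(-116\right)^{2} = 13456$)
$1300 \left(\left(\left(-262 - 214\right) - 71\right) + p\right) = 1300 \left(\left(\left(-262 - 214\right) - 71\right) + 13456\right) = 1300 \left(\left(-476 - 71\right) + 13456\right) = 1300 \left(-547 + 13456\right) = 1300 \cdot 12909 = 16781700$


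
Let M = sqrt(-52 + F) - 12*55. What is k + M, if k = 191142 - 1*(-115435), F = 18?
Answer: 305917 + I*sqrt(34) ≈ 3.0592e+5 + 5.831*I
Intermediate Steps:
k = 306577 (k = 191142 + 115435 = 306577)
M = -660 + I*sqrt(34) (M = sqrt(-52 + 18) - 12*55 = sqrt(-34) - 660 = I*sqrt(34) - 660 = -660 + I*sqrt(34) ≈ -660.0 + 5.831*I)
k + M = 306577 + (-660 + I*sqrt(34)) = 305917 + I*sqrt(34)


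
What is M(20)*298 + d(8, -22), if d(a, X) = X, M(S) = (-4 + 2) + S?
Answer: 5342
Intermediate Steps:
M(S) = -2 + S
M(20)*298 + d(8, -22) = (-2 + 20)*298 - 22 = 18*298 - 22 = 5364 - 22 = 5342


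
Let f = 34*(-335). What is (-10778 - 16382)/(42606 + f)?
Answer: -3395/3902 ≈ -0.87007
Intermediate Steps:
f = -11390
(-10778 - 16382)/(42606 + f) = (-10778 - 16382)/(42606 - 11390) = -27160/31216 = -27160*1/31216 = -3395/3902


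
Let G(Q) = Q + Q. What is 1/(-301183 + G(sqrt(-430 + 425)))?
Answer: -301183/90711199509 - 2*I*sqrt(5)/90711199509 ≈ -3.3202e-6 - 4.9301e-11*I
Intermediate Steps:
G(Q) = 2*Q
1/(-301183 + G(sqrt(-430 + 425))) = 1/(-301183 + 2*sqrt(-430 + 425)) = 1/(-301183 + 2*sqrt(-5)) = 1/(-301183 + 2*(I*sqrt(5))) = 1/(-301183 + 2*I*sqrt(5))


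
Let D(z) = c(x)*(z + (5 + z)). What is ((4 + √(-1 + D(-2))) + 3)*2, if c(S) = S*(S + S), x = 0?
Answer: 14 + 2*I ≈ 14.0 + 2.0*I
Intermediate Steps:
c(S) = 2*S² (c(S) = S*(2*S) = 2*S²)
D(z) = 0 (D(z) = (2*0²)*(z + (5 + z)) = (2*0)*(5 + 2*z) = 0*(5 + 2*z) = 0)
((4 + √(-1 + D(-2))) + 3)*2 = ((4 + √(-1 + 0)) + 3)*2 = ((4 + √(-1)) + 3)*2 = ((4 + I) + 3)*2 = (7 + I)*2 = 14 + 2*I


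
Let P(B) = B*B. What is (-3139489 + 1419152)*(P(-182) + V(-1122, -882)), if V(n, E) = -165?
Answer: -56700587183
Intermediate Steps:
P(B) = B²
(-3139489 + 1419152)*(P(-182) + V(-1122, -882)) = (-3139489 + 1419152)*((-182)² - 165) = -1720337*(33124 - 165) = -1720337*32959 = -56700587183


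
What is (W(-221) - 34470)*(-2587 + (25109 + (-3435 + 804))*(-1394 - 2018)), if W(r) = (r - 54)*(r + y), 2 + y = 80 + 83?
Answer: 1378254488310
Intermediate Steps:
y = 161 (y = -2 + (80 + 83) = -2 + 163 = 161)
W(r) = (-54 + r)*(161 + r) (W(r) = (r - 54)*(r + 161) = (-54 + r)*(161 + r))
(W(-221) - 34470)*(-2587 + (25109 + (-3435 + 804))*(-1394 - 2018)) = ((-8694 + (-221)**2 + 107*(-221)) - 34470)*(-2587 + (25109 + (-3435 + 804))*(-1394 - 2018)) = ((-8694 + 48841 - 23647) - 34470)*(-2587 + (25109 - 2631)*(-3412)) = (16500 - 34470)*(-2587 + 22478*(-3412)) = -17970*(-2587 - 76694936) = -17970*(-76697523) = 1378254488310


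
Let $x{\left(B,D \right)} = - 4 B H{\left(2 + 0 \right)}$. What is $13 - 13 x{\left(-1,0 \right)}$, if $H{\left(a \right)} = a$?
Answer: $-91$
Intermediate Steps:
$x{\left(B,D \right)} = - 8 B$ ($x{\left(B,D \right)} = - 4 B \left(2 + 0\right) = - 4 B 2 = - 8 B$)
$13 - 13 x{\left(-1,0 \right)} = 13 - 13 \left(\left(-8\right) \left(-1\right)\right) = 13 - 104 = -91$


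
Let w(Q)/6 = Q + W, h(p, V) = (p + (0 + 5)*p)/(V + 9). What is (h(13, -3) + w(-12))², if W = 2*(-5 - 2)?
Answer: 20449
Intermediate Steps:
W = -14 (W = 2*(-7) = -14)
h(p, V) = 6*p/(9 + V) (h(p, V) = (p + 5*p)/(9 + V) = (6*p)/(9 + V) = 6*p/(9 + V))
w(Q) = -84 + 6*Q (w(Q) = 6*(Q - 14) = 6*(-14 + Q) = -84 + 6*Q)
(h(13, -3) + w(-12))² = (6*13/(9 - 3) + (-84 + 6*(-12)))² = (6*13/6 + (-84 - 72))² = (6*13*(⅙) - 156)² = (13 - 156)² = (-143)² = 20449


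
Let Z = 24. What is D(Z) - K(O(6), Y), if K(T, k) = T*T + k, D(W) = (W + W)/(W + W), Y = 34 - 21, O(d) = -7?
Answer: -61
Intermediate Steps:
Y = 13
D(W) = 1 (D(W) = (2*W)/((2*W)) = (2*W)*(1/(2*W)) = 1)
K(T, k) = k + T² (K(T, k) = T² + k = k + T²)
D(Z) - K(O(6), Y) = 1 - (13 + (-7)²) = 1 - (13 + 49) = 1 - 1*62 = 1 - 62 = -61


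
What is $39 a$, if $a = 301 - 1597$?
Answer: $-50544$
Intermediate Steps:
$a = -1296$
$39 a = 39 \left(-1296\right) = -50544$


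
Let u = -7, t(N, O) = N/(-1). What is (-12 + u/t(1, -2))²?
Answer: 25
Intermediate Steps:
t(N, O) = -N (t(N, O) = N*(-1) = -N)
(-12 + u/t(1, -2))² = (-12 - 7/((-1*1)))² = (-12 - 7/(-1))² = (-12 - 7*(-1))² = (-12 + 7)² = (-5)² = 25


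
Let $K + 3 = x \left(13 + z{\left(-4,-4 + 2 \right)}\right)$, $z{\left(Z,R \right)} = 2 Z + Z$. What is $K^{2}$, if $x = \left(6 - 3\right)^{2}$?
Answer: $36$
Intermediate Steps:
$z{\left(Z,R \right)} = 3 Z$
$x = 9$ ($x = 3^{2} = 9$)
$K = 6$ ($K = -3 + 9 \left(13 + 3 \left(-4\right)\right) = -3 + 9 \left(13 - 12\right) = -3 + 9 \cdot 1 = -3 + 9 = 6$)
$K^{2} = 6^{2} = 36$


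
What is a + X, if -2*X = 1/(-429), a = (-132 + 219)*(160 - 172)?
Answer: -895751/858 ≈ -1044.0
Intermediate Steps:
a = -1044 (a = 87*(-12) = -1044)
X = 1/858 (X = -½/(-429) = -½*(-1/429) = 1/858 ≈ 0.0011655)
a + X = -1044 + 1/858 = -895751/858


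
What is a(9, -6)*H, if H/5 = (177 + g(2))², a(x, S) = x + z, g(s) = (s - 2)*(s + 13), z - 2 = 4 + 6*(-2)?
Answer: 469935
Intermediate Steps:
z = -6 (z = 2 + (4 + 6*(-2)) = 2 + (4 - 12) = 2 - 8 = -6)
g(s) = (-2 + s)*(13 + s)
a(x, S) = -6 + x (a(x, S) = x - 6 = -6 + x)
H = 156645 (H = 5*(177 + (-26 + 2² + 11*2))² = 5*(177 + (-26 + 4 + 22))² = 5*(177 + 0)² = 5*177² = 5*31329 = 156645)
a(9, -6)*H = (-6 + 9)*156645 = 3*156645 = 469935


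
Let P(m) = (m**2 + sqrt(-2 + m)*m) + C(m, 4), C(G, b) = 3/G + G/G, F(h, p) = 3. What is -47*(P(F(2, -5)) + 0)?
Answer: -658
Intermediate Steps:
C(G, b) = 1 + 3/G (C(G, b) = 3/G + 1 = 1 + 3/G)
P(m) = m**2 + m*sqrt(-2 + m) + (3 + m)/m (P(m) = (m**2 + sqrt(-2 + m)*m) + (3 + m)/m = (m**2 + m*sqrt(-2 + m)) + (3 + m)/m = m**2 + m*sqrt(-2 + m) + (3 + m)/m)
-47*(P(F(2, -5)) + 0) = -47*((3 + 3 + 3**2*(3 + sqrt(-2 + 3)))/3 + 0) = -47*((3 + 3 + 9*(3 + sqrt(1)))/3 + 0) = -47*((3 + 3 + 9*(3 + 1))/3 + 0) = -47*((3 + 3 + 9*4)/3 + 0) = -47*((3 + 3 + 36)/3 + 0) = -47*((1/3)*42 + 0) = -47*(14 + 0) = -47*14 = -658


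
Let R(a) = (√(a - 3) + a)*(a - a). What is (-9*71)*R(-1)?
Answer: 0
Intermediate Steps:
R(a) = 0 (R(a) = (√(-3 + a) + a)*0 = (a + √(-3 + a))*0 = 0)
(-9*71)*R(-1) = -9*71*0 = -639*0 = 0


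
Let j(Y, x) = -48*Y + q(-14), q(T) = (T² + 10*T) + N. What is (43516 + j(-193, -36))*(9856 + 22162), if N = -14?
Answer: 1691254796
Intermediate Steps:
q(T) = -14 + T² + 10*T (q(T) = (T² + 10*T) - 14 = -14 + T² + 10*T)
j(Y, x) = 42 - 48*Y (j(Y, x) = -48*Y + (-14 + (-14)² + 10*(-14)) = -48*Y + (-14 + 196 - 140) = -48*Y + 42 = 42 - 48*Y)
(43516 + j(-193, -36))*(9856 + 22162) = (43516 + (42 - 48*(-193)))*(9856 + 22162) = (43516 + (42 + 9264))*32018 = (43516 + 9306)*32018 = 52822*32018 = 1691254796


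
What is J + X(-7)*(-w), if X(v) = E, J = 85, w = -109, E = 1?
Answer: 194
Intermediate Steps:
X(v) = 1
J + X(-7)*(-w) = 85 + 1*(-1*(-109)) = 85 + 1*109 = 85 + 109 = 194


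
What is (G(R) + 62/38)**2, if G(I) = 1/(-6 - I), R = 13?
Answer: 900/361 ≈ 2.4931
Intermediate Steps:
(G(R) + 62/38)**2 = (-1/(6 + 13) + 62/38)**2 = (-1/19 + 62*(1/38))**2 = (-1*1/19 + 31/19)**2 = (-1/19 + 31/19)**2 = (30/19)**2 = 900/361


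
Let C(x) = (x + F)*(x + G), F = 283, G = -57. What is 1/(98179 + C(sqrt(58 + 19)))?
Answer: 82125/6740582773 - 226*sqrt(77)/6740582773 ≈ 1.1889e-5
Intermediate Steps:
C(x) = (-57 + x)*(283 + x) (C(x) = (x + 283)*(x - 57) = (283 + x)*(-57 + x) = (-57 + x)*(283 + x))
1/(98179 + C(sqrt(58 + 19))) = 1/(98179 + (-16131 + (sqrt(58 + 19))**2 + 226*sqrt(58 + 19))) = 1/(98179 + (-16131 + (sqrt(77))**2 + 226*sqrt(77))) = 1/(98179 + (-16131 + 77 + 226*sqrt(77))) = 1/(98179 + (-16054 + 226*sqrt(77))) = 1/(82125 + 226*sqrt(77))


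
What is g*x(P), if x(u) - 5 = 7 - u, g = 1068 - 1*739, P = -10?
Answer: 7238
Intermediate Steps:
g = 329 (g = 1068 - 739 = 329)
x(u) = 12 - u (x(u) = 5 + (7 - u) = 12 - u)
g*x(P) = 329*(12 - 1*(-10)) = 329*(12 + 10) = 329*22 = 7238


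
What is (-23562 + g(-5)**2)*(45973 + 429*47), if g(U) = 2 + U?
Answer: -1557701208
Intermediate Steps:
(-23562 + g(-5)**2)*(45973 + 429*47) = (-23562 + (2 - 5)**2)*(45973 + 429*47) = (-23562 + (-3)**2)*(45973 + 20163) = (-23562 + 9)*66136 = -23553*66136 = -1557701208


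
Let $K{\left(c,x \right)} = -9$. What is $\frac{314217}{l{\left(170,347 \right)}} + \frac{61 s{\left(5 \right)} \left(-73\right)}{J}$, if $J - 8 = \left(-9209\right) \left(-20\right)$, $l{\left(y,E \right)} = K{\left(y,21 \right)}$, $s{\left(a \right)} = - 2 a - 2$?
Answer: $- \frac{535875184}{15349} \approx -34913.0$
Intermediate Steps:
$s{\left(a \right)} = -2 - 2 a$
$l{\left(y,E \right)} = -9$
$J = 184188$ ($J = 8 - -184180 = 8 + 184180 = 184188$)
$\frac{314217}{l{\left(170,347 \right)}} + \frac{61 s{\left(5 \right)} \left(-73\right)}{J} = \frac{314217}{-9} + \frac{61 \left(-2 - 10\right) \left(-73\right)}{184188} = 314217 \left(- \frac{1}{9}\right) + 61 \left(-2 - 10\right) \left(-73\right) \frac{1}{184188} = -34913 + 61 \left(-12\right) \left(-73\right) \frac{1}{184188} = -34913 + \left(-732\right) \left(-73\right) \frac{1}{184188} = -34913 + 53436 \cdot \frac{1}{184188} = -34913 + \frac{4453}{15349} = - \frac{535875184}{15349}$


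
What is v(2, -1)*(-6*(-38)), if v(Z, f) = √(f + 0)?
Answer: 228*I ≈ 228.0*I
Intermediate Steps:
v(Z, f) = √f
v(2, -1)*(-6*(-38)) = √(-1)*(-6*(-38)) = I*228 = 228*I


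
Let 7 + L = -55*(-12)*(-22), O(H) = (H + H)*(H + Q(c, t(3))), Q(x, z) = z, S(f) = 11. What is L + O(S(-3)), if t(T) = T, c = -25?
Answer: -14219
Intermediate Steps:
O(H) = 2*H*(3 + H) (O(H) = (H + H)*(H + 3) = (2*H)*(3 + H) = 2*H*(3 + H))
L = -14527 (L = -7 - 55*(-12)*(-22) = -7 + 660*(-22) = -7 - 14520 = -14527)
L + O(S(-3)) = -14527 + 2*11*(3 + 11) = -14527 + 2*11*14 = -14527 + 308 = -14219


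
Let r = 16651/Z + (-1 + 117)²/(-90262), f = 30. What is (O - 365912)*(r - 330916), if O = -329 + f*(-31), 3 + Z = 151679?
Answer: 118817380497877489779/977898508 ≈ 1.2150e+11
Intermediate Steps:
Z = 151676 (Z = -3 + 151679 = 151676)
O = -1259 (O = -329 + 30*(-31) = -329 - 930 = -1259)
r = -268999847/6845289556 (r = 16651/151676 + (-1 + 117)²/(-90262) = 16651*(1/151676) + 116²*(-1/90262) = 16651/151676 + 13456*(-1/90262) = 16651/151676 - 6728/45131 = -268999847/6845289556 ≈ -0.039297)
(O - 365912)*(r - 330916) = (-1259 - 365912)*(-268999847/6845289556 - 330916) = -367171*(-2265216107713143/6845289556) = 118817380497877489779/977898508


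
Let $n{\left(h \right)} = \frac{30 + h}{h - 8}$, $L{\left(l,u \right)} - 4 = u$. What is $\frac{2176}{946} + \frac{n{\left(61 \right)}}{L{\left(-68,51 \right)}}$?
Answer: $\frac{292233}{125345} \approx 2.3314$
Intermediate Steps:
$L{\left(l,u \right)} = 4 + u$
$n{\left(h \right)} = \frac{30 + h}{-8 + h}$
$\frac{2176}{946} + \frac{n{\left(61 \right)}}{L{\left(-68,51 \right)}} = \frac{2176}{946} + \frac{\frac{1}{-8 + 61} \left(30 + 61\right)}{4 + 51} = 2176 \cdot \frac{1}{946} + \frac{\frac{1}{53} \cdot 91}{55} = \frac{1088}{473} + \frac{1}{53} \cdot 91 \cdot \frac{1}{55} = \frac{1088}{473} + \frac{91}{53} \cdot \frac{1}{55} = \frac{1088}{473} + \frac{91}{2915} = \frac{292233}{125345}$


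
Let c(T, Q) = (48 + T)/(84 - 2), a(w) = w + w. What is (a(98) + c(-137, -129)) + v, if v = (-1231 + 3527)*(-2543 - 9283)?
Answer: -2226488689/82 ≈ -2.7152e+7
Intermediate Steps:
v = -27152496 (v = 2296*(-11826) = -27152496)
a(w) = 2*w
c(T, Q) = 24/41 + T/82 (c(T, Q) = (48 + T)/82 = (48 + T)*(1/82) = 24/41 + T/82)
(a(98) + c(-137, -129)) + v = (2*98 + (24/41 + (1/82)*(-137))) - 27152496 = (196 + (24/41 - 137/82)) - 27152496 = (196 - 89/82) - 27152496 = 15983/82 - 27152496 = -2226488689/82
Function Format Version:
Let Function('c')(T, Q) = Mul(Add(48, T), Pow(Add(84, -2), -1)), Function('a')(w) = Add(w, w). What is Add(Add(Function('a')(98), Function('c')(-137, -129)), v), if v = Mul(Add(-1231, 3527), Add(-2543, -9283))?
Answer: Rational(-2226488689, 82) ≈ -2.7152e+7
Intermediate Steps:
v = -27152496 (v = Mul(2296, -11826) = -27152496)
Function('a')(w) = Mul(2, w)
Function('c')(T, Q) = Add(Rational(24, 41), Mul(Rational(1, 82), T)) (Function('c')(T, Q) = Mul(Add(48, T), Pow(82, -1)) = Mul(Add(48, T), Rational(1, 82)) = Add(Rational(24, 41), Mul(Rational(1, 82), T)))
Add(Add(Function('a')(98), Function('c')(-137, -129)), v) = Add(Add(Mul(2, 98), Add(Rational(24, 41), Mul(Rational(1, 82), -137))), -27152496) = Add(Add(196, Add(Rational(24, 41), Rational(-137, 82))), -27152496) = Add(Add(196, Rational(-89, 82)), -27152496) = Add(Rational(15983, 82), -27152496) = Rational(-2226488689, 82)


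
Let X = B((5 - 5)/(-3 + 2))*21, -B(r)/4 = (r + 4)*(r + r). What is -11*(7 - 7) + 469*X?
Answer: 0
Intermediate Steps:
B(r) = -8*r*(4 + r) (B(r) = -4*(r + 4)*(r + r) = -4*(4 + r)*2*r = -8*r*(4 + r))
X = 0 (X = -8*(5 - 5)/(-3 + 2)*(4 + (5 - 5)/(-3 + 2))*21 = -8*0/(-1)*(4 + 0/(-1))*21 = -8*0*(-1)*(4 + 0*(-1))*21 = -8*0*(4 + 0)*21 = -8*0*4*21 = 0*21 = 0)
-11*(7 - 7) + 469*X = -11*(7 - 7) + 469*0 = -11*0 + 0 = 0 + 0 = 0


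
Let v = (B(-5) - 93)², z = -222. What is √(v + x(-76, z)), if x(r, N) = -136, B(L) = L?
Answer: 6*√263 ≈ 97.304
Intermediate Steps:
v = 9604 (v = (-5 - 93)² = (-98)² = 9604)
√(v + x(-76, z)) = √(9604 - 136) = √9468 = 6*√263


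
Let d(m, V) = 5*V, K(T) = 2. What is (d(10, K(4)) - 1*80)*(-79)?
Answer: 5530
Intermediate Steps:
(d(10, K(4)) - 1*80)*(-79) = (5*2 - 1*80)*(-79) = (10 - 80)*(-79) = -70*(-79) = 5530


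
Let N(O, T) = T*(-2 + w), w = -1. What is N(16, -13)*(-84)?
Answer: -3276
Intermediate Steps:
N(O, T) = -3*T (N(O, T) = T*(-2 - 1) = T*(-3) = -3*T)
N(16, -13)*(-84) = -3*(-13)*(-84) = 39*(-84) = -3276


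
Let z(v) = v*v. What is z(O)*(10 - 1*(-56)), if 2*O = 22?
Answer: 7986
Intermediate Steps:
O = 11 (O = (½)*22 = 11)
z(v) = v²
z(O)*(10 - 1*(-56)) = 11²*(10 - 1*(-56)) = 121*(10 + 56) = 121*66 = 7986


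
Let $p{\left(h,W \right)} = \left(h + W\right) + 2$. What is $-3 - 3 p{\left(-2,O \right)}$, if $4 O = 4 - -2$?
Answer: $- \frac{15}{2} \approx -7.5$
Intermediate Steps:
$O = \frac{3}{2}$ ($O = \frac{4 - -2}{4} = \frac{4 + 2}{4} = \frac{1}{4} \cdot 6 = \frac{3}{2} \approx 1.5$)
$p{\left(h,W \right)} = 2 + W + h$ ($p{\left(h,W \right)} = \left(W + h\right) + 2 = 2 + W + h$)
$-3 - 3 p{\left(-2,O \right)} = -3 - 3 \left(2 + \frac{3}{2} - 2\right) = -3 - \frac{9}{2} = - \frac{15}{2}$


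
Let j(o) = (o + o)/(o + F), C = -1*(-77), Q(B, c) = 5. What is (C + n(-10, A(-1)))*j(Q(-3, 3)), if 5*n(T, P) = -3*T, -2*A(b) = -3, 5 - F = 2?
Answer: 415/4 ≈ 103.75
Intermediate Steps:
F = 3 (F = 5 - 1*2 = 5 - 2 = 3)
A(b) = 3/2 (A(b) = -½*(-3) = 3/2)
n(T, P) = -3*T/5 (n(T, P) = (-3*T)/5 = -3*T/5)
C = 77
j(o) = 2*o/(3 + o) (j(o) = (o + o)/(o + 3) = (2*o)/(3 + o) = 2*o/(3 + o))
(C + n(-10, A(-1)))*j(Q(-3, 3)) = (77 - ⅗*(-10))*(2*5/(3 + 5)) = (77 + 6)*(2*5/8) = 83*(2*5*(⅛)) = 83*(5/4) = 415/4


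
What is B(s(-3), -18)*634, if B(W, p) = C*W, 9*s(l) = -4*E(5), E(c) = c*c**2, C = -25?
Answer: 7925000/9 ≈ 8.8056e+5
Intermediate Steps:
E(c) = c**3
s(l) = -500/9 (s(l) = (-4*5**3)/9 = (-4*125)/9 = (1/9)*(-500) = -500/9)
B(W, p) = -25*W
B(s(-3), -18)*634 = -25*(-500/9)*634 = (12500/9)*634 = 7925000/9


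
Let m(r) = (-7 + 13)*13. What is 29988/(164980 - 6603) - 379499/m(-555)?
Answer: -60101574059/12353406 ≈ -4865.2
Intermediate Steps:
m(r) = 78 (m(r) = 6*13 = 78)
29988/(164980 - 6603) - 379499/m(-555) = 29988/(164980 - 6603) - 379499/78 = 29988/158377 - 379499*1/78 = 29988*(1/158377) - 379499/78 = 29988/158377 - 379499/78 = -60101574059/12353406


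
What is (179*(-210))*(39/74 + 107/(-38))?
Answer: 60482310/703 ≈ 86035.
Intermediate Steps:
(179*(-210))*(39/74 + 107/(-38)) = -37590*(39*(1/74) + 107*(-1/38)) = -37590*(39/74 - 107/38) = -37590*(-1609/703) = 60482310/703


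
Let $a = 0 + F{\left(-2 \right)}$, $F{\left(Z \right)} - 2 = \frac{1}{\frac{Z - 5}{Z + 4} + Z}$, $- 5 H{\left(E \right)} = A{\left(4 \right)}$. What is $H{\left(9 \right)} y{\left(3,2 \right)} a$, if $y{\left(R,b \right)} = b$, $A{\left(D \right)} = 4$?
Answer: $- \frac{32}{11} \approx -2.9091$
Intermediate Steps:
$H{\left(E \right)} = - \frac{4}{5}$ ($H{\left(E \right)} = \left(- \frac{1}{5}\right) 4 = - \frac{4}{5}$)
$F{\left(Z \right)} = 2 + \frac{1}{Z + \frac{-5 + Z}{4 + Z}}$ ($F{\left(Z \right)} = 2 + \frac{1}{\frac{Z - 5}{Z + 4} + Z} = 2 + \frac{1}{\frac{-5 + Z}{4 + Z} + Z} = 2 + \frac{1}{Z + \frac{-5 + Z}{4 + Z}}$)
$a = \frac{20}{11}$ ($a = 0 + \frac{-6 + 2 \left(-2\right)^{2} + 11 \left(-2\right)}{-5 + \left(-2\right)^{2} + 5 \left(-2\right)} = 0 + \frac{-6 + 2 \cdot 4 - 22}{-5 + 4 - 10} = 0 + \frac{-6 + 8 - 22}{-11} = 0 - - \frac{20}{11} = 0 + \frac{20}{11} = \frac{20}{11} \approx 1.8182$)
$H{\left(9 \right)} y{\left(3,2 \right)} a = \left(- \frac{4}{5}\right) 2 \cdot \frac{20}{11} = \left(- \frac{8}{5}\right) \frac{20}{11} = - \frac{32}{11}$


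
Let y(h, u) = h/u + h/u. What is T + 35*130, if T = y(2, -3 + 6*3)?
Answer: 68254/15 ≈ 4550.3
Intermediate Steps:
y(h, u) = 2*h/u
T = 4/15 (T = 2*2/(-3 + 6*3) = 2*2/(-3 + 18) = 2*2/15 = 2*2*(1/15) = 4/15 ≈ 0.26667)
T + 35*130 = 4/15 + 35*130 = 4/15 + 4550 = 68254/15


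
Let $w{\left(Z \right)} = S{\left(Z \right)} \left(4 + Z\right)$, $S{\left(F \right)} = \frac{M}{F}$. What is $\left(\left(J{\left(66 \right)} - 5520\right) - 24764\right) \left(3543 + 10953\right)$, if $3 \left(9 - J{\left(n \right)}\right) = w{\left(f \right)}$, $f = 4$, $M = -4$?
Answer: $-438827744$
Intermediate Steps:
$S{\left(F \right)} = - \frac{4}{F}$
$w{\left(Z \right)} = - \frac{4 \left(4 + Z\right)}{Z}$ ($w{\left(Z \right)} = - \frac{4}{Z} \left(4 + Z\right) = - \frac{4 \left(4 + Z\right)}{Z}$)
$J{\left(n \right)} = \frac{35}{3}$ ($J{\left(n \right)} = 9 - \frac{-4 - \frac{16}{4}}{3} = 9 - \frac{-4 - 4}{3} = 9 - - \frac{8}{3} = 9 + \frac{8}{3} = \frac{35}{3}$)
$\left(\left(J{\left(66 \right)} - 5520\right) - 24764\right) \left(3543 + 10953\right) = \left(\left(\frac{35}{3} - 5520\right) - 24764\right) \left(3543 + 10953\right) = \left(\left(\frac{35}{3} - 5520\right) - 24764\right) 14496 = \left(- \frac{16525}{3} - 24764\right) 14496 = \left(- \frac{90817}{3}\right) 14496 = -438827744$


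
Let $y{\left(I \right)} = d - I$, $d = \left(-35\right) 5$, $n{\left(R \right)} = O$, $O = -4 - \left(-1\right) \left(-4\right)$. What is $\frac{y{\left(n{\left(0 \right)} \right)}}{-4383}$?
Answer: $\frac{167}{4383} \approx 0.038102$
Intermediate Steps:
$O = -8$ ($O = -4 - 4 = -8$)
$n{\left(R \right)} = -8$
$d = -175$
$y{\left(I \right)} = -175 - I$
$\frac{y{\left(n{\left(0 \right)} \right)}}{-4383} = \frac{-175 - -8}{-4383} = \left(-175 + 8\right) \left(- \frac{1}{4383}\right) = \left(-167\right) \left(- \frac{1}{4383}\right) = \frac{167}{4383}$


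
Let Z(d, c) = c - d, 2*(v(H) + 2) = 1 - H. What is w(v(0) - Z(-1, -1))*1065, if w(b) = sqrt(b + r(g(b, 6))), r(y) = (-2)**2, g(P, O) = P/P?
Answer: 1065*sqrt(10)/2 ≈ 1683.9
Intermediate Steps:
v(H) = -3/2 - H/2 (v(H) = -2 + (1 - H)/2 = -2 + (1/2 - H/2) = -3/2 - H/2)
g(P, O) = 1
r(y) = 4
w(b) = sqrt(4 + b) (w(b) = sqrt(b + 4) = sqrt(4 + b))
w(v(0) - Z(-1, -1))*1065 = sqrt(4 + ((-3/2 - 1/2*0) - (-1 - 1*(-1))))*1065 = sqrt(4 + ((-3/2 + 0) - (-1 + 1)))*1065 = sqrt(4 + (-3/2 - 1*0))*1065 = sqrt(4 + (-3/2 + 0))*1065 = sqrt(4 - 3/2)*1065 = sqrt(5/2)*1065 = (sqrt(10)/2)*1065 = 1065*sqrt(10)/2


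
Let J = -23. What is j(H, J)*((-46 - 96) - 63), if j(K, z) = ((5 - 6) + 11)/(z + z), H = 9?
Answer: 1025/23 ≈ 44.565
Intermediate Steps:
j(K, z) = 5/z (j(K, z) = (-1 + 11)/((2*z)) = 10*(1/(2*z)) = 5/z)
j(H, J)*((-46 - 96) - 63) = (5/(-23))*((-46 - 96) - 63) = (5*(-1/23))*(-142 - 63) = -5/23*(-205) = 1025/23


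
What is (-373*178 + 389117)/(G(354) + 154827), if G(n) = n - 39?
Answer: 322723/155142 ≈ 2.0802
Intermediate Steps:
G(n) = -39 + n
(-373*178 + 389117)/(G(354) + 154827) = (-373*178 + 389117)/((-39 + 354) + 154827) = (-66394 + 389117)/(315 + 154827) = 322723/155142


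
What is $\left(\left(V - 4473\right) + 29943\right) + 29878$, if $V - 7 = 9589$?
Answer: $64944$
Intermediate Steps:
$V = 9596$ ($V = 7 + 9589 = 9596$)
$\left(\left(V - 4473\right) + 29943\right) + 29878 = \left(\left(9596 - 4473\right) + 29943\right) + 29878 = \left(5123 + 29943\right) + 29878 = 35066 + 29878 = 64944$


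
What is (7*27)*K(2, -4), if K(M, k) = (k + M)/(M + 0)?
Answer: -189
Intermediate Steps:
K(M, k) = (M + k)/M
(7*27)*K(2, -4) = (7*27)*((2 - 4)/2) = 189*((½)*(-2)) = 189*(-1) = -189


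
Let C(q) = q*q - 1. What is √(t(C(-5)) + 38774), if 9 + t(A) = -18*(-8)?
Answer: √38909 ≈ 197.25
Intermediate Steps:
C(q) = -1 + q² (C(q) = q² - 1 = -1 + q²)
t(A) = 135 (t(A) = -9 - 18*(-8) = -9 + 144 = 135)
√(t(C(-5)) + 38774) = √(135 + 38774) = √38909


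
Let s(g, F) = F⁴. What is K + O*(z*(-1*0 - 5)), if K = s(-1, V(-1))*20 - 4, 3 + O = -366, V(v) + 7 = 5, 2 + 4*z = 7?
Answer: 10489/4 ≈ 2622.3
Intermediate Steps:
z = 5/4 (z = -½ + (¼)*7 = -½ + 7/4 = 5/4 ≈ 1.2500)
V(v) = -2 (V(v) = -7 + 5 = -2)
O = -369 (O = -3 - 366 = -369)
K = 316 (K = (-2)⁴*20 - 4 = 16*20 - 4 = 320 - 4 = 316)
K + O*(z*(-1*0 - 5)) = 316 - 1845*(-1*0 - 5)/4 = 316 - 1845*(0 - 5)/4 = 316 - 1845*(-5)/4 = 316 - 369*(-25/4) = 316 + 9225/4 = 10489/4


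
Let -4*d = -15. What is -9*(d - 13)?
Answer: 333/4 ≈ 83.250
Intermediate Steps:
d = 15/4 (d = -¼*(-15) = 15/4 ≈ 3.7500)
-9*(d - 13) = -9*(15/4 - 13) = -9*(-37/4) = 333/4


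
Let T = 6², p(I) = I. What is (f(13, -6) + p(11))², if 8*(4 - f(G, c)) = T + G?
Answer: 5041/64 ≈ 78.766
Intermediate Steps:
T = 36
f(G, c) = -½ - G/8 (f(G, c) = 4 - (36 + G)/8 = 4 + (-9/2 - G/8) = -½ - G/8)
(f(13, -6) + p(11))² = ((-½ - ⅛*13) + 11)² = ((-½ - 13/8) + 11)² = (-17/8 + 11)² = (71/8)² = 5041/64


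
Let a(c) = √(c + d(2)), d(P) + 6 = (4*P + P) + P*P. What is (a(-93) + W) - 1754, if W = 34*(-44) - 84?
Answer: -3334 + I*√85 ≈ -3334.0 + 9.2195*I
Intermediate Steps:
d(P) = -6 + P² + 5*P (d(P) = -6 + ((4*P + P) + P*P) = -6 + (5*P + P²) = -6 + (P² + 5*P) = -6 + P² + 5*P)
W = -1580 (W = -1496 - 84 = -1580)
a(c) = √(8 + c) (a(c) = √(c + (-6 + 2² + 5*2)) = √(c + (-6 + 4 + 10)) = √(c + 8) = √(8 + c))
(a(-93) + W) - 1754 = (√(8 - 93) - 1580) - 1754 = (√(-85) - 1580) - 1754 = (I*√85 - 1580) - 1754 = (-1580 + I*√85) - 1754 = -3334 + I*√85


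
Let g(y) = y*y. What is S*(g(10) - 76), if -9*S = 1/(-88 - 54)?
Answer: 4/213 ≈ 0.018779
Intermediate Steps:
g(y) = y**2
S = 1/1278 (S = -1/(9*(-88 - 54)) = -1/9/(-142) = -1/9*(-1/142) = 1/1278 ≈ 0.00078247)
S*(g(10) - 76) = (10**2 - 76)/1278 = (100 - 76)/1278 = (1/1278)*24 = 4/213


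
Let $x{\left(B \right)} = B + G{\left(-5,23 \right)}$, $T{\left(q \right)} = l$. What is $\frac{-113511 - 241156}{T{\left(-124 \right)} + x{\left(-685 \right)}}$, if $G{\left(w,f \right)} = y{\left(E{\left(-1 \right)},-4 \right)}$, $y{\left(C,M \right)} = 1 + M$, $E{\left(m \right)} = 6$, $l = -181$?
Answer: $\frac{354667}{869} \approx 408.13$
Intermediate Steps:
$T{\left(q \right)} = -181$
$G{\left(w,f \right)} = -3$ ($G{\left(w,f \right)} = 1 - 4 = -3$)
$x{\left(B \right)} = -3 + B$ ($x{\left(B \right)} = B - 3 = -3 + B$)
$\frac{-113511 - 241156}{T{\left(-124 \right)} + x{\left(-685 \right)}} = \frac{-113511 - 241156}{-181 - 688} = - \frac{354667}{-181 - 688} = - \frac{354667}{-869} = \left(-354667\right) \left(- \frac{1}{869}\right) = \frac{354667}{869}$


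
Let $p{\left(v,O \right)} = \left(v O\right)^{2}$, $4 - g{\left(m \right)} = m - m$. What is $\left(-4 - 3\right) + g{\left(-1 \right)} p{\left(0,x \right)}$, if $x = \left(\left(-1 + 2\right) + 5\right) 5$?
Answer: $-7$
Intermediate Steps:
$g{\left(m \right)} = 4$ ($g{\left(m \right)} = 4 - \left(m - m\right) = 4 - 0 = 4 + 0 = 4$)
$x = 30$ ($x = \left(1 + 5\right) 5 = 6 \cdot 5 = 30$)
$p{\left(v,O \right)} = O^{2} v^{2}$ ($p{\left(v,O \right)} = \left(O v\right)^{2} = O^{2} v^{2}$)
$\left(-4 - 3\right) + g{\left(-1 \right)} p{\left(0,x \right)} = \left(-4 - 3\right) + 4 \cdot 30^{2} \cdot 0^{2} = -7 + 4 \cdot 900 \cdot 0 = -7 + 4 \cdot 0 = -7 + 0 = -7$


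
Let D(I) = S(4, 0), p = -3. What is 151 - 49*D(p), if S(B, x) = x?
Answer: 151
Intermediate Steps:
D(I) = 0
151 - 49*D(p) = 151 - 49*0 = 151 + 0 = 151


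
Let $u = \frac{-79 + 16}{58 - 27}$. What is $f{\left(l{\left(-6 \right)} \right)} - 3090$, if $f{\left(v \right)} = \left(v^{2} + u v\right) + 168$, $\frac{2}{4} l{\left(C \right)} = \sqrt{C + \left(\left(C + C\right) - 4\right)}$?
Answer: $-3010 - \frac{126 i \sqrt{22}}{31} \approx -3010.0 - 19.064 i$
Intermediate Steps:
$u = - \frac{63}{31} \approx -2.0323$
$l{\left(C \right)} = 2 \sqrt{-4 + 3 C}$ ($l{\left(C \right)} = 2 \sqrt{C + \left(\left(C + C\right) - 4\right)} = 2 \sqrt{C + \left(2 C - 4\right)} = 2 \sqrt{C + \left(-4 + 2 C\right)} = 2 \sqrt{-4 + 3 C}$)
$f{\left(v \right)} = 168 + v^{2} - \frac{63 v}{31}$ ($f{\left(v \right)} = \left(v^{2} - \frac{63 v}{31}\right) + 168 = 168 + v^{2} - \frac{63 v}{31}$)
$f{\left(l{\left(-6 \right)} \right)} - 3090 = \left(168 + \left(2 \sqrt{-4 + 3 \left(-6\right)}\right)^{2} - \frac{63 \cdot 2 \sqrt{-4 + 3 \left(-6\right)}}{31}\right) - 3090 = \left(168 + \left(2 \sqrt{-4 - 18}\right)^{2} - \frac{63 \cdot 2 \sqrt{-4 - 18}}{31}\right) - 3090 = \left(168 + \left(2 \sqrt{-22}\right)^{2} - \frac{63 \cdot 2 \sqrt{-22}}{31}\right) - 3090 = \left(168 + \left(2 i \sqrt{22}\right)^{2} - \frac{63 \cdot 2 i \sqrt{22}}{31}\right) - 3090 = \left(168 - 88 - \frac{126 i \sqrt{22}}{31}\right) - 3090 = \left(80 - \frac{126 i \sqrt{22}}{31}\right) - 3090 = -3010 - \frac{126 i \sqrt{22}}{31}$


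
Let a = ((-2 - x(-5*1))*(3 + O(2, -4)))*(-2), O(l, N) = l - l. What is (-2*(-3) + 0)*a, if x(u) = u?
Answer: -108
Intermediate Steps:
O(l, N) = 0
a = -18 (a = ((-2 - (-5))*(3 + 0))*(-2) = ((-2 - 1*(-5))*3)*(-2) = ((-2 + 5)*3)*(-2) = (3*3)*(-2) = 9*(-2) = -18)
(-2*(-3) + 0)*a = (-2*(-3) + 0)*(-18) = (6 + 0)*(-18) = 6*(-18) = -108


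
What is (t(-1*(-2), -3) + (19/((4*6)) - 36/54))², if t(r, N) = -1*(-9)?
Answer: 5329/64 ≈ 83.266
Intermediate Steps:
t(r, N) = 9
(t(-1*(-2), -3) + (19/((4*6)) - 36/54))² = (9 + (19/((4*6)) - 36/54))² = (9 + (19/24 - 36*1/54))² = (9 + (19*(1/24) - ⅔))² = (9 + (19/24 - ⅔))² = (9 + ⅛)² = (73/8)² = 5329/64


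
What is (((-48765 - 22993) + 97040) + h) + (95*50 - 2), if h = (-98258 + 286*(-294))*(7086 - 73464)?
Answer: 12103527306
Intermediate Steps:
h = 12103497276 (h = (-98258 - 84084)*(-66378) = -182342*(-66378) = 12103497276)
(((-48765 - 22993) + 97040) + h) + (95*50 - 2) = (((-48765 - 22993) + 97040) + 12103497276) + (95*50 - 2) = ((-71758 + 97040) + 12103497276) + (4750 - 2) = (25282 + 12103497276) + 4748 = 12103522558 + 4748 = 12103527306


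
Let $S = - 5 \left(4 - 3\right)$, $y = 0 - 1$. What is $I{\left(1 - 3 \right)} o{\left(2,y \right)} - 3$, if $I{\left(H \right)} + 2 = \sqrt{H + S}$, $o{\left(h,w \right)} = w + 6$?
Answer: $-13 + 5 i \sqrt{7} \approx -13.0 + 13.229 i$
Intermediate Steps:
$y = -1$ ($y = 0 - 1 = -1$)
$o{\left(h,w \right)} = 6 + w$
$S = -5$ ($S = \left(-5\right) 1 = -5$)
$I{\left(H \right)} = -2 + \sqrt{-5 + H}$ ($I{\left(H \right)} = -2 + \sqrt{H - 5} = -2 + \sqrt{-5 + H}$)
$I{\left(1 - 3 \right)} o{\left(2,y \right)} - 3 = \left(-2 + \sqrt{-5 + \left(1 - 3\right)}\right) \left(6 - 1\right) - 3 = \left(-2 + \sqrt{-5 + \left(1 - 3\right)}\right) 5 - 3 = \left(-2 + \sqrt{-5 - 2}\right) 5 - 3 = \left(-2 + \sqrt{-7}\right) 5 - 3 = \left(-2 + i \sqrt{7}\right) 5 - 3 = \left(-10 + 5 i \sqrt{7}\right) - 3 = -13 + 5 i \sqrt{7}$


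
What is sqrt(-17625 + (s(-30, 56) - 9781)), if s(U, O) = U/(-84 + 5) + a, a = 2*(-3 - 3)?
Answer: 2*I*sqrt(42778342)/79 ≈ 165.58*I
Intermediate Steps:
a = -12 (a = 2*(-6) = -12)
s(U, O) = -12 - U/79 (s(U, O) = U/(-84 + 5) - 12 = U/(-79) - 12 = -U/79 - 12 = -12 - U/79)
sqrt(-17625 + (s(-30, 56) - 9781)) = sqrt(-17625 + ((-12 - 1/79*(-30)) - 9781)) = sqrt(-17625 + ((-12 + 30/79) - 9781)) = sqrt(-17625 + (-918/79 - 9781)) = sqrt(-17625 - 773617/79) = sqrt(-2165992/79) = 2*I*sqrt(42778342)/79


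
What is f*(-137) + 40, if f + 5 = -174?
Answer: 24563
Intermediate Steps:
f = -179 (f = -5 - 174 = -179)
f*(-137) + 40 = -179*(-137) + 40 = 24523 + 40 = 24563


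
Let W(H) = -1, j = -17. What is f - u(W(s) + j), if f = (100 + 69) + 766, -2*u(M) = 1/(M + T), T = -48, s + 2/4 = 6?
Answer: 123419/132 ≈ 934.99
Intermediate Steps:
s = 11/2 (s = -½ + 6 = 11/2 ≈ 5.5000)
u(M) = -1/(2*(-48 + M)) (u(M) = -1/(2*(M - 48)) = -1/(2*(-48 + M)))
f = 935 (f = 169 + 766 = 935)
f - u(W(s) + j) = 935 - (-1)/(-96 + 2*(-1 - 17)) = 935 - (-1)/(-96 + 2*(-18)) = 935 - (-1)/(-96 - 36) = 935 - (-1)/(-132) = 935 - (-1)*(-1)/132 = 935 - 1*1/132 = 935 - 1/132 = 123419/132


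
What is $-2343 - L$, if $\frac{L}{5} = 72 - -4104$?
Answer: $-23223$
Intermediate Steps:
$L = 20880$ ($L = 5 \left(72 - -4104\right) = 5 \left(72 + 4104\right) = 5 \cdot 4176 = 20880$)
$-2343 - L = -2343 - 20880 = -23223$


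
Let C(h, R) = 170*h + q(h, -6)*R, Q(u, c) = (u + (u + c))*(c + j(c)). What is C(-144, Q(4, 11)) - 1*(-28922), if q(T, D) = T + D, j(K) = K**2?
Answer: -371758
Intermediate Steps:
q(T, D) = D + T
Q(u, c) = (c + c**2)*(c + 2*u) (Q(u, c) = (u + (u + c))*(c + c**2) = (u + (c + u))*(c + c**2) = (c + 2*u)*(c + c**2) = (c + c**2)*(c + 2*u))
C(h, R) = 170*h + R*(-6 + h) (C(h, R) = 170*h + (-6 + h)*R = 170*h + R*(-6 + h))
C(-144, Q(4, 11)) - 1*(-28922) = (170*(-144) + (11*(11 + 11**2 + 2*4 + 2*11*4))*(-6 - 144)) - 1*(-28922) = (-24480 + (11*(11 + 121 + 8 + 88))*(-150)) + 28922 = (-24480 + (11*228)*(-150)) + 28922 = (-24480 + 2508*(-150)) + 28922 = (-24480 - 376200) + 28922 = -400680 + 28922 = -371758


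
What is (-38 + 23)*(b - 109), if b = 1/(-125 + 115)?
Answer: 3273/2 ≈ 1636.5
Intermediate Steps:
b = -1/10 (b = 1/(-10) = -1/10 ≈ -0.10000)
(-38 + 23)*(b - 109) = (-38 + 23)*(-1/10 - 109) = -15*(-1091/10) = 3273/2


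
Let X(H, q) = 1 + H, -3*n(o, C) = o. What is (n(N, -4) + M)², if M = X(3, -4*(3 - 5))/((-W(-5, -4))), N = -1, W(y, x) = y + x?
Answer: 49/81 ≈ 0.60494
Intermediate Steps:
W(y, x) = x + y
n(o, C) = -o/3
M = 4/9 (M = (1 + 3)/((-(-4 - 5))) = 4/((-1*(-9))) = 4/9 ≈ 0.44444)
(n(N, -4) + M)² = (-⅓*(-1) + 4/9)² = (⅓ + 4/9)² = (7/9)² = 49/81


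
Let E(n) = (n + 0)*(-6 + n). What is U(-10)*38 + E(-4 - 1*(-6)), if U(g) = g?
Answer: -388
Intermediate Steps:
E(n) = n*(-6 + n)
U(-10)*38 + E(-4 - 1*(-6)) = -10*38 + (-4 - 1*(-6))*(-6 + (-4 - 1*(-6))) = -380 + (-4 + 6)*(-6 + (-4 + 6)) = -380 + 2*(-6 + 2) = -380 + 2*(-4) = -380 - 8 = -388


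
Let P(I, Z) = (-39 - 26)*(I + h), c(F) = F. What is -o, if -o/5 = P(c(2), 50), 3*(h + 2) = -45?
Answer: 4875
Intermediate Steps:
h = -17 (h = -2 + (1/3)*(-45) = -2 - 15 = -17)
P(I, Z) = 1105 - 65*I (P(I, Z) = (-39 - 26)*(I - 17) = -65*(-17 + I) = 1105 - 65*I)
o = -4875 (o = -5*(1105 - 65*2) = -5*(1105 - 130) = -5*975 = -4875)
-o = -1*(-4875) = 4875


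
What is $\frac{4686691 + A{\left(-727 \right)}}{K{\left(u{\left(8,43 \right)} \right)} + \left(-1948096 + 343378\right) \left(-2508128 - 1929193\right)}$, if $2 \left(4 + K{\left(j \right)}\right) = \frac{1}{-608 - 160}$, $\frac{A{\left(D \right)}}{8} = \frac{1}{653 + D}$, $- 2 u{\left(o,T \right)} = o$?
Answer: $\frac{266354016768}{404680717175098331} \approx 6.5818 \cdot 10^{-7}$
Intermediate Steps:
$u{\left(o,T \right)} = - \frac{o}{2}$
$A{\left(D \right)} = \frac{8}{653 + D}$
$K{\left(j \right)} = - \frac{6145}{1536}$ ($K{\left(j \right)} = -4 + \frac{1}{2 \left(-608 - 160\right)} = -4 + \frac{1}{2 \left(-768\right)} = -4 + \frac{1}{2} \left(- \frac{1}{768}\right) = -4 - \frac{1}{1536} = - \frac{6145}{1536}$)
$\frac{4686691 + A{\left(-727 \right)}}{K{\left(u{\left(8,43 \right)} \right)} + \left(-1948096 + 343378\right) \left(-2508128 - 1929193\right)} = \frac{4686691 + \frac{8}{653 - 727}}{- \frac{6145}{1536} + \left(-1948096 + 343378\right) \left(-2508128 - 1929193\right)} = \frac{4686691 + \frac{8}{-74}}{- \frac{6145}{1536} - -7120648880478} = \frac{4686691 + 8 \left(- \frac{1}{74}\right)}{- \frac{6145}{1536} + 7120648880478} = \frac{4686691 - \frac{4}{37}}{\frac{10937316680408063}{1536}} = \frac{173407563}{37} \cdot \frac{1536}{10937316680408063} = \frac{266354016768}{404680717175098331}$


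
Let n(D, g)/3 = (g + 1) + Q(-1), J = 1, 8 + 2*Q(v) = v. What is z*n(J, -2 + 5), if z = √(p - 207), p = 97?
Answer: -3*I*√110/2 ≈ -15.732*I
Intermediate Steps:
Q(v) = -4 + v/2
n(D, g) = -21/2 + 3*g (n(D, g) = 3*((g + 1) + (-4 + (½)*(-1))) = 3*((1 + g) + (-4 - ½)) = 3*((1 + g) - 9/2) = 3*(-7/2 + g) = -21/2 + 3*g)
z = I*√110 (z = √(97 - 207) = √(-110) = I*√110 ≈ 10.488*I)
z*n(J, -2 + 5) = (I*√110)*(-21/2 + 3*(-2 + 5)) = (I*√110)*(-21/2 + 3*3) = (I*√110)*(-21/2 + 9) = (I*√110)*(-3/2) = -3*I*√110/2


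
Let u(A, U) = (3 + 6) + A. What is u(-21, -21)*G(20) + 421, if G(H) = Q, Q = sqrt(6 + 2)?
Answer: 421 - 24*sqrt(2) ≈ 387.06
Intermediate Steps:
u(A, U) = 9 + A
Q = 2*sqrt(2) (Q = sqrt(8) = 2*sqrt(2) ≈ 2.8284)
G(H) = 2*sqrt(2)
u(-21, -21)*G(20) + 421 = (9 - 21)*(2*sqrt(2)) + 421 = -24*sqrt(2) + 421 = 421 - 24*sqrt(2)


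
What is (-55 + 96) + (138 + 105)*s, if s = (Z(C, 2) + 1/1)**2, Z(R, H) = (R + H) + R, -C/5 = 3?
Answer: 177188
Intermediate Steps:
C = -15 (C = -5*3 = -15)
Z(R, H) = H + 2*R (Z(R, H) = (H + R) + R = H + 2*R)
s = 729 (s = ((2 + 2*(-15)) + 1/1)**2 = ((2 - 30) + 1*1)**2 = (-28 + 1)**2 = (-27)**2 = 729)
(-55 + 96) + (138 + 105)*s = (-55 + 96) + (138 + 105)*729 = 41 + 243*729 = 41 + 177147 = 177188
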